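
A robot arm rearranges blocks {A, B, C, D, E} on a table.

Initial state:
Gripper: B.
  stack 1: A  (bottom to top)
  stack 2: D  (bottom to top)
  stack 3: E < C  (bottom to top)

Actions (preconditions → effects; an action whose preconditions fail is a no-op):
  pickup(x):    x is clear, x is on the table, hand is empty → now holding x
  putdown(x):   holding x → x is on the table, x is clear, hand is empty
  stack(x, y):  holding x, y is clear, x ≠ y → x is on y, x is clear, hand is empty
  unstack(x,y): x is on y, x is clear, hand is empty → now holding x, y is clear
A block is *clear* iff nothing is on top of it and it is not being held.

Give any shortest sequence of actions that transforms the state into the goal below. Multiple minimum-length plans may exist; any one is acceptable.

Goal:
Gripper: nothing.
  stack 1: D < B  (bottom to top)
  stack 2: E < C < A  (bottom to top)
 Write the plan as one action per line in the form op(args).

stack(B, D)
pickup(A)
stack(A, C)

step 1 (stack(B, D)): towers=[A; D/B; E/C] holding=-
step 2 (pickup(A)): towers=[D/B; E/C] holding=A
step 3 (stack(A, C)): towers=[D/B; E/C/A] holding=-
goal check: towers=[D/B; E/C/A] holding=- — reached (length 3, optimal by BFS)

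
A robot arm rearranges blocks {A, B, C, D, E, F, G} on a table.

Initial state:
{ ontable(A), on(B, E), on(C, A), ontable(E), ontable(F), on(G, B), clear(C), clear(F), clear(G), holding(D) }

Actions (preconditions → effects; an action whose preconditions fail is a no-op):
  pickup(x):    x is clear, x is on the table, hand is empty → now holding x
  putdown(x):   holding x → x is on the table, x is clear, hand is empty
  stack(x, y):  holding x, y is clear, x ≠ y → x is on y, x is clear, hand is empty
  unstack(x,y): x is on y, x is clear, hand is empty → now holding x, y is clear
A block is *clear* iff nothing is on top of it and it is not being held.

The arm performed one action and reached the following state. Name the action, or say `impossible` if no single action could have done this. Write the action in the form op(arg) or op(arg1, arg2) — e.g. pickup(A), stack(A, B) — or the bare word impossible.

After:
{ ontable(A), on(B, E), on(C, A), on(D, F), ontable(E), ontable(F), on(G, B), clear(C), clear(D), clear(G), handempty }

stack(D, F)

target: towers=[A/C; E/B/G; F/D] holding=-
        putdown(D) → towers=[A/C; D; E/B/G; F] holding=-
       stack(D, F) → towers=[A/C; E/B/G; F/D] holding=-  ← match
       stack(D, G) → towers=[A/C; E/B/G/D; F] holding=-
       stack(D, C) → towers=[A/C/D; E/B/G; F] holding=-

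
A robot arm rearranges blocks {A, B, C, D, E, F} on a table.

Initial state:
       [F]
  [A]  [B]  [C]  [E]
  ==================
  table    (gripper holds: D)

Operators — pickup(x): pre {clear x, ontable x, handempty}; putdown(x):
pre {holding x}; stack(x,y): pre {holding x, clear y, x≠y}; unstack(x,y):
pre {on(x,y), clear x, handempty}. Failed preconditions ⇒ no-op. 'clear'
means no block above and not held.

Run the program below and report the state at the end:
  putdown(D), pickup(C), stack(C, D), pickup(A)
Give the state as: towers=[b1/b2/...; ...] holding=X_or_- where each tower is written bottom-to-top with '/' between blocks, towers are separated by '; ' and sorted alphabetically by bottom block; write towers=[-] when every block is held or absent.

towers=[B/F; D/C; E] holding=A

step 1 (putdown(D)): towers=[A; B/F; C; D; E] holding=-
step 2 (pickup(C)): towers=[A; B/F; D; E] holding=C
step 3 (stack(C, D)): towers=[A; B/F; D/C; E] holding=-
step 4 (pickup(A)): towers=[B/F; D/C; E] holding=A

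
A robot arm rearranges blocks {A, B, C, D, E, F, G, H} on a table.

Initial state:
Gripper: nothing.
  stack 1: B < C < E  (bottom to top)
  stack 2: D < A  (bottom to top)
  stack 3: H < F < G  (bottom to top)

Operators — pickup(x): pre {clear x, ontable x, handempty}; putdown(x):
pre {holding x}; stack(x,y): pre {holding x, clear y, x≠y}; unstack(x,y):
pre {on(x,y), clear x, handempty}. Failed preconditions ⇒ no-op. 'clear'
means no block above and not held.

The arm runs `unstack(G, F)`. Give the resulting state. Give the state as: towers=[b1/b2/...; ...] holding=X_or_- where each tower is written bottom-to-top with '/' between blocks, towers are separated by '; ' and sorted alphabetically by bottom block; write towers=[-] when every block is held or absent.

towers=[B/C/E; D/A; H/F] holding=G

before: towers=[B/C/E; D/A; H/F/G] holding=-
pre[unstack(G, F)]: on(G,F) ok, clear(G) ok, handempty ok
all met → apply unstack(G, F)
after:  towers=[B/C/E; D/A; H/F] holding=G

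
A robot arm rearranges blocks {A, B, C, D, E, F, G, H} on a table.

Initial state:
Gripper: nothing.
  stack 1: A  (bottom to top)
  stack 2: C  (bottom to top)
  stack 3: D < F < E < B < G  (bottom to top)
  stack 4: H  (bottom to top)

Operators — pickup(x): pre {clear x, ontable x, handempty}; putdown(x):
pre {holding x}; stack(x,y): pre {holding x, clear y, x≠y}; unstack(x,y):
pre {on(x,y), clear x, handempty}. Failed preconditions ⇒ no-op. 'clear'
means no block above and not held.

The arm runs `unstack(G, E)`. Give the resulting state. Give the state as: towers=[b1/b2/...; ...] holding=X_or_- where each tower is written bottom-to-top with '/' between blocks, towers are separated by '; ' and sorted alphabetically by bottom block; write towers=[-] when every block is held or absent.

towers=[A; C; D/F/E/B/G; H] holding=-

before: towers=[A; C; D/F/E/B/G; H] holding=-
pre[unstack(G, E)]: on(G,E) fail, clear(G) ok, handempty ok
on(G,E) unmet → unstack(G, E) is a no-op
after:  towers=[A; C; D/F/E/B/G; H] holding=-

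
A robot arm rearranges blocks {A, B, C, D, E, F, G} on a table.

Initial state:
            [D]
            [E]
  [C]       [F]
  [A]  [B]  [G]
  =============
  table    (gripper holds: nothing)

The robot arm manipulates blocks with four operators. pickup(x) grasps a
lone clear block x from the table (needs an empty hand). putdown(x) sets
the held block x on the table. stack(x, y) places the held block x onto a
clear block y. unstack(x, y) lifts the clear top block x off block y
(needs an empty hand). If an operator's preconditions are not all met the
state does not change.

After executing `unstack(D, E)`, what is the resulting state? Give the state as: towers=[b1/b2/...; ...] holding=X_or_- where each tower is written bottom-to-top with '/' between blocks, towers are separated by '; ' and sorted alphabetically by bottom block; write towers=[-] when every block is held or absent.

before: towers=[A/C; B; G/F/E/D] holding=-
pre[unstack(D, E)]: on(D,E) yes, clear(D) yes, handempty yes
all met → apply unstack(D, E)
after:  towers=[A/C; B; G/F/E] holding=D

towers=[A/C; B; G/F/E] holding=D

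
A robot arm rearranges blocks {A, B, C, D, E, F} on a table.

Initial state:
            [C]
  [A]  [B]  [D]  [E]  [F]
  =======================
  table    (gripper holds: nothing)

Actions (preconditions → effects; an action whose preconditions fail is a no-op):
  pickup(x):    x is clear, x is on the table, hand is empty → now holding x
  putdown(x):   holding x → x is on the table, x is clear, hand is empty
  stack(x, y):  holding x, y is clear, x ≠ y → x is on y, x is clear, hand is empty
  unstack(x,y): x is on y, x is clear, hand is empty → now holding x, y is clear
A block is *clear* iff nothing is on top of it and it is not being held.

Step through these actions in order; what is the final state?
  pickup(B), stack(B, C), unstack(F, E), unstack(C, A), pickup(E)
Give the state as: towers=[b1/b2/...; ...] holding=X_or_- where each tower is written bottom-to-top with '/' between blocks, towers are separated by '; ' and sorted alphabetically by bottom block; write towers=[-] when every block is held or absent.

towers=[A; D/C/B; F] holding=E

step 1 (pickup(B)): towers=[A; D/C; E; F] holding=B
step 2 (stack(B, C)): towers=[A; D/C/B; E; F] holding=-
step 3 (unstack(F, E)) [no-op]: towers=[A; D/C/B; E; F] holding=-
step 4 (unstack(C, A)) [no-op]: towers=[A; D/C/B; E; F] holding=-
step 5 (pickup(E)): towers=[A; D/C/B; F] holding=E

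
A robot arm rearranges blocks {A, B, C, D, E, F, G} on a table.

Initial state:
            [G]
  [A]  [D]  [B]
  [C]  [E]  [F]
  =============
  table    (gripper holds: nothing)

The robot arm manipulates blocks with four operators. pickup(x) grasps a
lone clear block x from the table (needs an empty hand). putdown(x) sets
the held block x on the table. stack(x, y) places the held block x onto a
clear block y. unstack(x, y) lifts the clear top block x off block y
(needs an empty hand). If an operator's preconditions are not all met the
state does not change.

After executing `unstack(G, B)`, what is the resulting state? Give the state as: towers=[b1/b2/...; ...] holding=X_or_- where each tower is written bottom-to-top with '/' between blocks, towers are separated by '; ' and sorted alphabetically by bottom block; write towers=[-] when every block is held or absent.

towers=[C/A; E/D; F/B] holding=G

before: towers=[C/A; E/D; F/B/G] holding=-
pre[unstack(G, B)]: on(G,B) yes, clear(G) yes, handempty yes
all met → apply unstack(G, B)
after:  towers=[C/A; E/D; F/B] holding=G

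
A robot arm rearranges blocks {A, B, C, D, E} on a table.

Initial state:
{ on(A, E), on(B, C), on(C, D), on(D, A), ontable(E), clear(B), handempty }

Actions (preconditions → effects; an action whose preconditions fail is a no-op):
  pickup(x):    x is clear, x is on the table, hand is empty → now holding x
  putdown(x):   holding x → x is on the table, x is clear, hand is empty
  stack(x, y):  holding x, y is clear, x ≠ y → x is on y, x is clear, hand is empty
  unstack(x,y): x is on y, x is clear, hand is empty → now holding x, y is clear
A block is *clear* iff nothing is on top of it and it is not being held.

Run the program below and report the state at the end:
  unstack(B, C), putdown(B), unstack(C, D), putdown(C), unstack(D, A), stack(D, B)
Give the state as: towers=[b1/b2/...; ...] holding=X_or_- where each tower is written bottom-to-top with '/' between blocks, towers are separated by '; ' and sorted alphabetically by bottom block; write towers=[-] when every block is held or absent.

towers=[B/D; C; E/A] holding=-

step 1 (unstack(B, C)): towers=[E/A/D/C] holding=B
step 2 (putdown(B)): towers=[B; E/A/D/C] holding=-
step 3 (unstack(C, D)): towers=[B; E/A/D] holding=C
step 4 (putdown(C)): towers=[B; C; E/A/D] holding=-
step 5 (unstack(D, A)): towers=[B; C; E/A] holding=D
step 6 (stack(D, B)): towers=[B/D; C; E/A] holding=-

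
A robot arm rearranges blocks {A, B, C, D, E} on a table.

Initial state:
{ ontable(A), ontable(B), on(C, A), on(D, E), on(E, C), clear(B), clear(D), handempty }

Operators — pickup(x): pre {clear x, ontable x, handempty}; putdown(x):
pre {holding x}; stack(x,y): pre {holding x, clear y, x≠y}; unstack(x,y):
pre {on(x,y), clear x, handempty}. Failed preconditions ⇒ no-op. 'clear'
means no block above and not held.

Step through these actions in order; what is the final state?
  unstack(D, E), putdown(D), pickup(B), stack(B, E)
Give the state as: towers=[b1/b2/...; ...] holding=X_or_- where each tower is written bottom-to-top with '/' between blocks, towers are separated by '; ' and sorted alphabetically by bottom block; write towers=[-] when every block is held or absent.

towers=[A/C/E/B; D] holding=-

step 1 (unstack(D, E)): towers=[A/C/E; B] holding=D
step 2 (putdown(D)): towers=[A/C/E; B; D] holding=-
step 3 (pickup(B)): towers=[A/C/E; D] holding=B
step 4 (stack(B, E)): towers=[A/C/E/B; D] holding=-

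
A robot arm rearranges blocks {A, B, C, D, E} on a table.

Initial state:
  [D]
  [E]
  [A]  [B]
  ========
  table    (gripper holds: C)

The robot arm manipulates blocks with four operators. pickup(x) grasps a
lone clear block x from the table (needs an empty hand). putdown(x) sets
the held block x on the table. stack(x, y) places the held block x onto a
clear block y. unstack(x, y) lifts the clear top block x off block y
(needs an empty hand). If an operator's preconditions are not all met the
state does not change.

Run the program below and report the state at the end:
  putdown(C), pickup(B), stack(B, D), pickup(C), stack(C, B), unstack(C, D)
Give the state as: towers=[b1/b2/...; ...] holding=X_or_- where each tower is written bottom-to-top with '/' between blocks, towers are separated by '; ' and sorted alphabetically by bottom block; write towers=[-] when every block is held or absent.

towers=[A/E/D/B/C] holding=-

step 1 (putdown(C)): towers=[A/E/D; B; C] holding=-
step 2 (pickup(B)): towers=[A/E/D; C] holding=B
step 3 (stack(B, D)): towers=[A/E/D/B; C] holding=-
step 4 (pickup(C)): towers=[A/E/D/B] holding=C
step 5 (stack(C, B)): towers=[A/E/D/B/C] holding=-
step 6 (unstack(C, D)) [no-op]: towers=[A/E/D/B/C] holding=-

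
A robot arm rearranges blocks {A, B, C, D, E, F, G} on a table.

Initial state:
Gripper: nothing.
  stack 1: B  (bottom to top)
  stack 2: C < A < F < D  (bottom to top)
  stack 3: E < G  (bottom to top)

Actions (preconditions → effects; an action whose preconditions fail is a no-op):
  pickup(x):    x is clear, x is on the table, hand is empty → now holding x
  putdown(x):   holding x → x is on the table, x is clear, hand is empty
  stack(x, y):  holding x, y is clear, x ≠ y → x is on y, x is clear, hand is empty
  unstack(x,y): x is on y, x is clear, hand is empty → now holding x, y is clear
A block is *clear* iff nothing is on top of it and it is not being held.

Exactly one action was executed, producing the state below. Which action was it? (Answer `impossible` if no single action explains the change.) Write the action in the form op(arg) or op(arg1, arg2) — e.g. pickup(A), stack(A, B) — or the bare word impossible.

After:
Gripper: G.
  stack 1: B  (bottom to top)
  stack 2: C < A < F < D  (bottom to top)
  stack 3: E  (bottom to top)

target: towers=[B; C/A/F/D; E] holding=G
         pickup(B) → towers=[C/A/F/D; E/G] holding=B
     unstack(G, E) → towers=[B; C/A/F/D; E] holding=G  ← match
     unstack(D, F) → towers=[B; C/A/F; E/G] holding=D

unstack(G, E)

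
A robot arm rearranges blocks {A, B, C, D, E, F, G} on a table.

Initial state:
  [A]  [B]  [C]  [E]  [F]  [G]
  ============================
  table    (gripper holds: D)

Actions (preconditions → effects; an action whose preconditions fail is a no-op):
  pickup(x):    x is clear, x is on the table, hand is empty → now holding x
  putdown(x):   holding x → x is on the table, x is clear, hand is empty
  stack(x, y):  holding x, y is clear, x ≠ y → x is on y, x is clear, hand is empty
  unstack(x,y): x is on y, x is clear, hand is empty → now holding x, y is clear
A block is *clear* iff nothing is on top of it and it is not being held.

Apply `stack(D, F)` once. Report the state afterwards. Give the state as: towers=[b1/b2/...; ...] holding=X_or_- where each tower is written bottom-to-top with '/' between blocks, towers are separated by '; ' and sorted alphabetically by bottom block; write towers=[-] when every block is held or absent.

before: towers=[A; B; C; E; F; G] holding=D
pre[stack(D, F)]: holding(D) ok, clear(F) ok, D≠F ok
all met → apply stack(D, F)
after:  towers=[A; B; C; E; F/D; G] holding=-

towers=[A; B; C; E; F/D; G] holding=-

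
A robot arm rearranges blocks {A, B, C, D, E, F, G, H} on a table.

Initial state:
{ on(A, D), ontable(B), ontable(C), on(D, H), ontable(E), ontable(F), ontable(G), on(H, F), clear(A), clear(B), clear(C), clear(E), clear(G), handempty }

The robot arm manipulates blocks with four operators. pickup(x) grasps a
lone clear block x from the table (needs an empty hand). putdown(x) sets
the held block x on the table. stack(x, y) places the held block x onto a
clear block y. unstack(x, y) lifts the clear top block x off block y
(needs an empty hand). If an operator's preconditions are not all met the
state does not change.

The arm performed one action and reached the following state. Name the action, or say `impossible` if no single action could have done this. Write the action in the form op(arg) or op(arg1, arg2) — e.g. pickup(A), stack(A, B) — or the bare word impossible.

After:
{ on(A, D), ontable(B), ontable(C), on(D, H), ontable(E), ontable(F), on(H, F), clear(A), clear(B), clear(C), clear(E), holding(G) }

target: towers=[B; C; E; F/H/D/A] holding=G
         pickup(G) → towers=[B; C; E; F/H/D/A] holding=G  ← match
     unstack(A, D) → towers=[B; C; E; F/H/D; G] holding=A
         pickup(E) → towers=[B; C; F/H/D/A; G] holding=E
         pickup(B) → towers=[C; E; F/H/D/A; G] holding=B
         pickup(C) → towers=[B; E; F/H/D/A; G] holding=C

pickup(G)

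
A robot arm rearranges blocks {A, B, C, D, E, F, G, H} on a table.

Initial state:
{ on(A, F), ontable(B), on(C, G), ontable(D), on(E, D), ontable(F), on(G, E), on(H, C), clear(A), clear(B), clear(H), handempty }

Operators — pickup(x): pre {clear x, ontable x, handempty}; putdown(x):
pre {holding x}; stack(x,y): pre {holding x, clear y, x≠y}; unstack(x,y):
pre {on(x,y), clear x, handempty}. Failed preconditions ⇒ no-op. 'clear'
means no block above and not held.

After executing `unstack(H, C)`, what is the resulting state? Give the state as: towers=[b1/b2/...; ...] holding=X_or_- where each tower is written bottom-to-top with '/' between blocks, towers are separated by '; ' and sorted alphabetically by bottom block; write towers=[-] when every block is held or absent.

before: towers=[B; D/E/G/C/H; F/A] holding=-
pre[unstack(H, C)]: on(H,C) yes, clear(H) yes, handempty yes
all met → apply unstack(H, C)
after:  towers=[B; D/E/G/C; F/A] holding=H

towers=[B; D/E/G/C; F/A] holding=H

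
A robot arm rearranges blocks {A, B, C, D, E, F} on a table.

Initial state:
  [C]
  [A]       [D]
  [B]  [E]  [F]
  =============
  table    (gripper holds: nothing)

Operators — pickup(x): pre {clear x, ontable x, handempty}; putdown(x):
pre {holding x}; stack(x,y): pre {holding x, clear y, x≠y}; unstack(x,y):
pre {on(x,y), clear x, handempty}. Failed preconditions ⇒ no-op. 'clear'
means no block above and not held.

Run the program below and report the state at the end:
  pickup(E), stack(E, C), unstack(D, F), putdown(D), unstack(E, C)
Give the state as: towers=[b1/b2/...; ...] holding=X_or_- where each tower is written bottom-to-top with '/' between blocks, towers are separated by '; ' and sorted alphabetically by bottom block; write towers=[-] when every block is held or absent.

towers=[B/A/C; D; F] holding=E

step 1 (pickup(E)): towers=[B/A/C; F/D] holding=E
step 2 (stack(E, C)): towers=[B/A/C/E; F/D] holding=-
step 3 (unstack(D, F)): towers=[B/A/C/E; F] holding=D
step 4 (putdown(D)): towers=[B/A/C/E; D; F] holding=-
step 5 (unstack(E, C)): towers=[B/A/C; D; F] holding=E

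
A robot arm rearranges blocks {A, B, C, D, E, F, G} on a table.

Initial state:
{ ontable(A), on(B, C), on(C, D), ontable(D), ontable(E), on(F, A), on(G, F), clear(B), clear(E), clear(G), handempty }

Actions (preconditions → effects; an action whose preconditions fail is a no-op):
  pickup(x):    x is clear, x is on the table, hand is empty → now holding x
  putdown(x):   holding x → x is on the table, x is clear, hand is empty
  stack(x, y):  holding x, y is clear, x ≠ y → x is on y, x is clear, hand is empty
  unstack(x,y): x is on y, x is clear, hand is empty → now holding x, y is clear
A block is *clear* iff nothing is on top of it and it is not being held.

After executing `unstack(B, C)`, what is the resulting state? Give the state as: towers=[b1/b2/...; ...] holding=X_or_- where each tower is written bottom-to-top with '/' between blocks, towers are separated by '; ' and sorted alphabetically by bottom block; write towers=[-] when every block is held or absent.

towers=[A/F/G; D/C; E] holding=B

before: towers=[A/F/G; D/C/B; E] holding=-
pre[unstack(B, C)]: on(B,C) ✓, clear(B) ✓, handempty ✓
all met → apply unstack(B, C)
after:  towers=[A/F/G; D/C; E] holding=B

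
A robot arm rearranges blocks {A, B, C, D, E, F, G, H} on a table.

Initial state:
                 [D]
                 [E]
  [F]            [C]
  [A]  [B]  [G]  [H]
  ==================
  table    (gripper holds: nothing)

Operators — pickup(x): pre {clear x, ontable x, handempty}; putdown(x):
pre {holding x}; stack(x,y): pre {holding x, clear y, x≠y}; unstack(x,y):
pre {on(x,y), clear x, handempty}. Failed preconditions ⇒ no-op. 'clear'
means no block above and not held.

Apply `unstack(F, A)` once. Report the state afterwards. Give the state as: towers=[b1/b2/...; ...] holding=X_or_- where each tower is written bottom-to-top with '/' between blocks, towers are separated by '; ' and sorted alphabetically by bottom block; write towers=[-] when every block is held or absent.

towers=[A; B; G; H/C/E/D] holding=F

before: towers=[A/F; B; G; H/C/E/D] holding=-
pre[unstack(F, A)]: on(F,A) yes, clear(F) yes, handempty yes
all met → apply unstack(F, A)
after:  towers=[A; B; G; H/C/E/D] holding=F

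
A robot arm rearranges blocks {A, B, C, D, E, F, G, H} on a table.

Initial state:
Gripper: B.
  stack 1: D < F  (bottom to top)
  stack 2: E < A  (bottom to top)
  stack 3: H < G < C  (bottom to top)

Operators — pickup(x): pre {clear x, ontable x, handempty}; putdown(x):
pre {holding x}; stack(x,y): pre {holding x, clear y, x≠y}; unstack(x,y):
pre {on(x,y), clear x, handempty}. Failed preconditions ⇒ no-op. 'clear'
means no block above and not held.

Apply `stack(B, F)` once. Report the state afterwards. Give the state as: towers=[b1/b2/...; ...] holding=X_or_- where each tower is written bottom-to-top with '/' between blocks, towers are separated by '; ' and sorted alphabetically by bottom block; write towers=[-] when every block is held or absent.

towers=[D/F/B; E/A; H/G/C] holding=-

before: towers=[D/F; E/A; H/G/C] holding=B
pre[stack(B, F)]: holding(B) ✓, clear(F) ✓, B≠F ✓
all met → apply stack(B, F)
after:  towers=[D/F/B; E/A; H/G/C] holding=-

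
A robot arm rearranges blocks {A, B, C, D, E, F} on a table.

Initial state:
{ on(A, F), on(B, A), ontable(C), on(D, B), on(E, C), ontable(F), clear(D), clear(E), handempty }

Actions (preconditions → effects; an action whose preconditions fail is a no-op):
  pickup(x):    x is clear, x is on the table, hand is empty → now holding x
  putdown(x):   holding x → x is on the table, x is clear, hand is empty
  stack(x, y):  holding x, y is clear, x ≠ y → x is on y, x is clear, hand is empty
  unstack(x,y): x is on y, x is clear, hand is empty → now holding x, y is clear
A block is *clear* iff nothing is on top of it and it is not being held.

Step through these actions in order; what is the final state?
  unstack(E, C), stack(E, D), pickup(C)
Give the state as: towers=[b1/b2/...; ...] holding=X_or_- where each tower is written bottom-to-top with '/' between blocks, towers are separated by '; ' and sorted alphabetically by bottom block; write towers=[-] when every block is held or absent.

step 1 (unstack(E, C)): towers=[C; F/A/B/D] holding=E
step 2 (stack(E, D)): towers=[C; F/A/B/D/E] holding=-
step 3 (pickup(C)): towers=[F/A/B/D/E] holding=C

towers=[F/A/B/D/E] holding=C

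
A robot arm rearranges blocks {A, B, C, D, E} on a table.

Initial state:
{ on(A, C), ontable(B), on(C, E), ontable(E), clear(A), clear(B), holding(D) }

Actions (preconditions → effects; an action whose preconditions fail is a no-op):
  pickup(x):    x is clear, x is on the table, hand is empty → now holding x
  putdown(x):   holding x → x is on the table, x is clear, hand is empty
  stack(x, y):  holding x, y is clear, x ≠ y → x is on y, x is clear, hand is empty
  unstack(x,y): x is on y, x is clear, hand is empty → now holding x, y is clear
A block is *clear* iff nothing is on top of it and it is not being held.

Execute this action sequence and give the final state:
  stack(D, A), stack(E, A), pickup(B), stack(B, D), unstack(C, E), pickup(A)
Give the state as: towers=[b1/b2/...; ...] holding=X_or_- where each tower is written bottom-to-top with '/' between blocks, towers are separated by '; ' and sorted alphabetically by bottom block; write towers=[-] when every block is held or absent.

step 1 (stack(D, A)): towers=[B; E/C/A/D] holding=-
step 2 (stack(E, A)) [no-op]: towers=[B; E/C/A/D] holding=-
step 3 (pickup(B)): towers=[E/C/A/D] holding=B
step 4 (stack(B, D)): towers=[E/C/A/D/B] holding=-
step 5 (unstack(C, E)) [no-op]: towers=[E/C/A/D/B] holding=-
step 6 (pickup(A)) [no-op]: towers=[E/C/A/D/B] holding=-

towers=[E/C/A/D/B] holding=-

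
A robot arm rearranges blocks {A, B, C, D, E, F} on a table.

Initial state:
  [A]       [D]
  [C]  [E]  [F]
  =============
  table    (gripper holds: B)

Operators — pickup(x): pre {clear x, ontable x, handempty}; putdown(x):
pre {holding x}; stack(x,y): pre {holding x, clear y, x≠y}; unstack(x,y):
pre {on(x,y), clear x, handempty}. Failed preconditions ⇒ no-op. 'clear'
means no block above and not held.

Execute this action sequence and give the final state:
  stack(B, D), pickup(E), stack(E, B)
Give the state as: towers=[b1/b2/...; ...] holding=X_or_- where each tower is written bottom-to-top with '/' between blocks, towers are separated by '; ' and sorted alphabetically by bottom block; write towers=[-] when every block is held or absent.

towers=[C/A; F/D/B/E] holding=-

step 1 (stack(B, D)): towers=[C/A; E; F/D/B] holding=-
step 2 (pickup(E)): towers=[C/A; F/D/B] holding=E
step 3 (stack(E, B)): towers=[C/A; F/D/B/E] holding=-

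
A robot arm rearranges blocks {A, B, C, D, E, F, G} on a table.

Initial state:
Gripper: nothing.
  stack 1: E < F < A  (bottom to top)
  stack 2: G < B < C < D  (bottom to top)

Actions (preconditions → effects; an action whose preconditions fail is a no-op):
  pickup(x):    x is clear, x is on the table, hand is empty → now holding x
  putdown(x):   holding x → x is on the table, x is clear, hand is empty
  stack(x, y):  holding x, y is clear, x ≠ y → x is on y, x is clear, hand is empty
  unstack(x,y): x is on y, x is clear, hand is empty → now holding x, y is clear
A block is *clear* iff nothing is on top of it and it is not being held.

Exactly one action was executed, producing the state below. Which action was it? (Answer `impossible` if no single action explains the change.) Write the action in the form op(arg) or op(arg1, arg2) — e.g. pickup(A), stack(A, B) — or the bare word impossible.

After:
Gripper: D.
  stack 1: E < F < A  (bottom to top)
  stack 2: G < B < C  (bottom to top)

target: towers=[E/F/A; G/B/C] holding=D
     unstack(D, C) → towers=[E/F/A; G/B/C] holding=D  ← match
     unstack(A, F) → towers=[E/F; G/B/C/D] holding=A

unstack(D, C)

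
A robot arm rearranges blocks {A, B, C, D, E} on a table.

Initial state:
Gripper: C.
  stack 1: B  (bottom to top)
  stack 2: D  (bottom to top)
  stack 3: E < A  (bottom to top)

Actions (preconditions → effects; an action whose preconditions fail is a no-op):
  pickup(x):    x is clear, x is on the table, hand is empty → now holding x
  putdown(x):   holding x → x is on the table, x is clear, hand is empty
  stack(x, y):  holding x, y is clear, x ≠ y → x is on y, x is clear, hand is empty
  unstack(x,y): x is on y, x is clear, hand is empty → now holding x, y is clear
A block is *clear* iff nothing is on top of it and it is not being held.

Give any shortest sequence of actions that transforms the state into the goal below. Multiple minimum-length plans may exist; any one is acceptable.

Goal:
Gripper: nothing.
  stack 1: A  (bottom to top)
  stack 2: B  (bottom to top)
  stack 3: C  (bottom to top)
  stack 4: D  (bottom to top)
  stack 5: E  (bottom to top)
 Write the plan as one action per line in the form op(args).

step 1 (putdown(C)): towers=[B; C; D; E/A] holding=-
step 2 (unstack(A, E)): towers=[B; C; D; E] holding=A
step 3 (putdown(A)): towers=[A; B; C; D; E] holding=-
goal check: towers=[A; B; C; D; E] holding=- — reached (length 3, optimal by BFS)

putdown(C)
unstack(A, E)
putdown(A)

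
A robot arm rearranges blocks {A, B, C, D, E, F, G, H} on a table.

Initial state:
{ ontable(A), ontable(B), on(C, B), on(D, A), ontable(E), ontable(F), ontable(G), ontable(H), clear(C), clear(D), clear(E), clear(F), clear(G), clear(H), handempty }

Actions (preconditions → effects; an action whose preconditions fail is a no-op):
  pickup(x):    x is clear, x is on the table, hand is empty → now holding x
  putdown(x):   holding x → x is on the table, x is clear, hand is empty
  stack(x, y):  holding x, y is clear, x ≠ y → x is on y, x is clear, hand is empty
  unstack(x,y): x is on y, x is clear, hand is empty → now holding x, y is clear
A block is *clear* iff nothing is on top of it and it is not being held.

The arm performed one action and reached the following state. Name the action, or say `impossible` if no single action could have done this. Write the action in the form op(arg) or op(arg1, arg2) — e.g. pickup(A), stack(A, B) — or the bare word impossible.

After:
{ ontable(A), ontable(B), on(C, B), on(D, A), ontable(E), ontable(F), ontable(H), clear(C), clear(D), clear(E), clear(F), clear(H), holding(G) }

pickup(G)

target: towers=[A/D; B/C; E; F; H] holding=G
         pickup(G) → towers=[A/D; B/C; E; F; H] holding=G  ← match
         pickup(E) → towers=[A/D; B/C; F; G; H] holding=E
         pickup(H) → towers=[A/D; B/C; E; F; G] holding=H
         pickup(F) → towers=[A/D; B/C; E; G; H] holding=F
     unstack(D, A) → towers=[A; B/C; E; F; G; H] holding=D
     unstack(C, B) → towers=[A/D; B; E; F; G; H] holding=C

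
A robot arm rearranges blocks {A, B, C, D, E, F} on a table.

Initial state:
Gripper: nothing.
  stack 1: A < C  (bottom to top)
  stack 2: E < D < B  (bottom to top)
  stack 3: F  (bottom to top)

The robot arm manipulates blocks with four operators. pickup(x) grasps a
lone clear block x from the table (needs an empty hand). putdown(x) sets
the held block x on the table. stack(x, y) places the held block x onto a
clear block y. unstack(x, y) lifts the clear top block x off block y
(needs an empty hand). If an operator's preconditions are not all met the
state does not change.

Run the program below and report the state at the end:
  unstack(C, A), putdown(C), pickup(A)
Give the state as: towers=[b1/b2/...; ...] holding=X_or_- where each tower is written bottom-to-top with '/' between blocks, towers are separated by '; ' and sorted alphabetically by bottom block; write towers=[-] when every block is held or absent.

step 1 (unstack(C, A)): towers=[A; E/D/B; F] holding=C
step 2 (putdown(C)): towers=[A; C; E/D/B; F] holding=-
step 3 (pickup(A)): towers=[C; E/D/B; F] holding=A

towers=[C; E/D/B; F] holding=A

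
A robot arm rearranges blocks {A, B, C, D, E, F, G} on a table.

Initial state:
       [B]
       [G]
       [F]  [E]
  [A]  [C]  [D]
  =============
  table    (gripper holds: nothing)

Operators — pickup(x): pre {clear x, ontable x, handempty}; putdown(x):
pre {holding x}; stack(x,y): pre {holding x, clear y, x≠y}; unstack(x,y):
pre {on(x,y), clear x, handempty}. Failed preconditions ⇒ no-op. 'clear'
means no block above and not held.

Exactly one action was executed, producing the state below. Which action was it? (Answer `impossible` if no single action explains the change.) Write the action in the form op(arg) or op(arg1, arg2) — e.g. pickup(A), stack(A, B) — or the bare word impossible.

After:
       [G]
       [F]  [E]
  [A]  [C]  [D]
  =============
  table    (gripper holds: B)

unstack(B, G)

target: towers=[A; C/F/G; D/E] holding=B
     unstack(B, G) → towers=[A; C/F/G; D/E] holding=B  ← match
         pickup(A) → towers=[C/F/G/B; D/E] holding=A
     unstack(E, D) → towers=[A; C/F/G/B; D] holding=E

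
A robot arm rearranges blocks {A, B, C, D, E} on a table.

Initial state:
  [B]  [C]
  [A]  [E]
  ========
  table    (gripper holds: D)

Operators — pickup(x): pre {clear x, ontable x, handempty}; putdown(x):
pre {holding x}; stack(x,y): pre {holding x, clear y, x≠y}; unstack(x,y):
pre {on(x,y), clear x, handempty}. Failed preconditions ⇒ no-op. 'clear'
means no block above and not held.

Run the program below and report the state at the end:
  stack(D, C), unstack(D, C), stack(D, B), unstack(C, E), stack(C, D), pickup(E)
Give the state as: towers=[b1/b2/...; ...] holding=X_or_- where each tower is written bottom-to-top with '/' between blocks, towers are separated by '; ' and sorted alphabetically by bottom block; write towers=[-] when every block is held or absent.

towers=[A/B/D/C] holding=E

step 1 (stack(D, C)): towers=[A/B; E/C/D] holding=-
step 2 (unstack(D, C)): towers=[A/B; E/C] holding=D
step 3 (stack(D, B)): towers=[A/B/D; E/C] holding=-
step 4 (unstack(C, E)): towers=[A/B/D; E] holding=C
step 5 (stack(C, D)): towers=[A/B/D/C; E] holding=-
step 6 (pickup(E)): towers=[A/B/D/C] holding=E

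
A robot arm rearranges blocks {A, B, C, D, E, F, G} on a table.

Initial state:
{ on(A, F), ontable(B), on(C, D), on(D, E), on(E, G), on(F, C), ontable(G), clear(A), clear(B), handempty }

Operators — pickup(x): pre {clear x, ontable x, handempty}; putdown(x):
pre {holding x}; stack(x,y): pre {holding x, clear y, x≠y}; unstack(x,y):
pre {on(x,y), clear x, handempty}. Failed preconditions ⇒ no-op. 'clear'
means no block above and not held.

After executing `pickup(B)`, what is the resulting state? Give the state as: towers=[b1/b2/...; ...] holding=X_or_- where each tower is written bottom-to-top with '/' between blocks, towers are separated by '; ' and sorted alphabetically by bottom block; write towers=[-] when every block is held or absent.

towers=[G/E/D/C/F/A] holding=B

before: towers=[B; G/E/D/C/F/A] holding=-
pre[pickup(B)]: clear(B) ok, ontable(B) ok, handempty ok
all met → apply pickup(B)
after:  towers=[G/E/D/C/F/A] holding=B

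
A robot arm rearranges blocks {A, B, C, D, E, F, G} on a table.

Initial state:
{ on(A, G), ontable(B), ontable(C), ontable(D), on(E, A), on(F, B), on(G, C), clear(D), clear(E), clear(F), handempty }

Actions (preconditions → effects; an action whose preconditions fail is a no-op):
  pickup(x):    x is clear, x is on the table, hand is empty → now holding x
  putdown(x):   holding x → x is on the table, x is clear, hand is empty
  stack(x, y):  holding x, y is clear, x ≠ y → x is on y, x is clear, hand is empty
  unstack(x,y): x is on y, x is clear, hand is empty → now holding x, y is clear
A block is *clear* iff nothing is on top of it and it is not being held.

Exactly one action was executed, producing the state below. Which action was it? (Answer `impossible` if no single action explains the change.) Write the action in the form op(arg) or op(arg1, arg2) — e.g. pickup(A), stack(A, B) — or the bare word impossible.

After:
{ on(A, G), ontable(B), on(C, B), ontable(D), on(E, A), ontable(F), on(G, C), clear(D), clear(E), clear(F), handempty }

impossible

target: towers=[B/C/G/A/E; D; F] holding=-
     unstack(F, B) → towers=[B; C/G/A/E; D] holding=F
         pickup(D) → towers=[B/F; C/G/A/E] holding=D
     unstack(E, A) → towers=[B/F; C/G/A; D] holding=E
none of the 3 applicable actions match → impossible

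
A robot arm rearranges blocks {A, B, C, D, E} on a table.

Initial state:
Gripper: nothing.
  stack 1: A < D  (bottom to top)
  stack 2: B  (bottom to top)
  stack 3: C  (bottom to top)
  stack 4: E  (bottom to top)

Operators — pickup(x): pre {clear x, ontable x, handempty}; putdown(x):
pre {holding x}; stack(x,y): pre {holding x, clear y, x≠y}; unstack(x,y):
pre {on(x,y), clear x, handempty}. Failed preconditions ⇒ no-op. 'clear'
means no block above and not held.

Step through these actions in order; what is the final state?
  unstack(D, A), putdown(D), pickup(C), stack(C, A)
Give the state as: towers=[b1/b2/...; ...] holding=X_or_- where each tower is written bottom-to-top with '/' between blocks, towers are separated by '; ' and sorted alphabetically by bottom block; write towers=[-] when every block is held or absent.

step 1 (unstack(D, A)): towers=[A; B; C; E] holding=D
step 2 (putdown(D)): towers=[A; B; C; D; E] holding=-
step 3 (pickup(C)): towers=[A; B; D; E] holding=C
step 4 (stack(C, A)): towers=[A/C; B; D; E] holding=-

towers=[A/C; B; D; E] holding=-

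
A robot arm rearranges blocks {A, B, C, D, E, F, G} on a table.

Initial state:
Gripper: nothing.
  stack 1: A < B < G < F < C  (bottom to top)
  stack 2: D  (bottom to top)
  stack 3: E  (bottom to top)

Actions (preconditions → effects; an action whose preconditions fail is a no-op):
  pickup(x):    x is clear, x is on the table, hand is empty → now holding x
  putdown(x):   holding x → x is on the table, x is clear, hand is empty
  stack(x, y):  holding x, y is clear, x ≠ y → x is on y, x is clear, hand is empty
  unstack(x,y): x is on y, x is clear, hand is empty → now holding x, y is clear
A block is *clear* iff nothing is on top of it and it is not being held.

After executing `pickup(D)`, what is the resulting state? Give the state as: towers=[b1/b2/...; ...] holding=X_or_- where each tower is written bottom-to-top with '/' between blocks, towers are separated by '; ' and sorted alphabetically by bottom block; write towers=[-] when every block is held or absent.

towers=[A/B/G/F/C; E] holding=D

before: towers=[A/B/G/F/C; D; E] holding=-
pre[pickup(D)]: clear(D) yes, ontable(D) yes, handempty yes
all met → apply pickup(D)
after:  towers=[A/B/G/F/C; E] holding=D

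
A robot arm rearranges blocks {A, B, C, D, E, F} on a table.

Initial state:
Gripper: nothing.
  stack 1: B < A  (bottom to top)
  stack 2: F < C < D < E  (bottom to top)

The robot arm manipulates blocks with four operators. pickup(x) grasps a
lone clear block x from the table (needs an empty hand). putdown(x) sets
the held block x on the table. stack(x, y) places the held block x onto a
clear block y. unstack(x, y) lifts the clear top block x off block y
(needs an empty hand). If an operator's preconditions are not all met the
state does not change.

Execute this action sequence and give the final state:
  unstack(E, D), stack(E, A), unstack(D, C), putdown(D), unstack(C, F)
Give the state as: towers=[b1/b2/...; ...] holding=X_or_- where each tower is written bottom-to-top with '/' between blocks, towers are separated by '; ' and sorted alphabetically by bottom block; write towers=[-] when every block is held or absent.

step 1 (unstack(E, D)): towers=[B/A; F/C/D] holding=E
step 2 (stack(E, A)): towers=[B/A/E; F/C/D] holding=-
step 3 (unstack(D, C)): towers=[B/A/E; F/C] holding=D
step 4 (putdown(D)): towers=[B/A/E; D; F/C] holding=-
step 5 (unstack(C, F)): towers=[B/A/E; D; F] holding=C

towers=[B/A/E; D; F] holding=C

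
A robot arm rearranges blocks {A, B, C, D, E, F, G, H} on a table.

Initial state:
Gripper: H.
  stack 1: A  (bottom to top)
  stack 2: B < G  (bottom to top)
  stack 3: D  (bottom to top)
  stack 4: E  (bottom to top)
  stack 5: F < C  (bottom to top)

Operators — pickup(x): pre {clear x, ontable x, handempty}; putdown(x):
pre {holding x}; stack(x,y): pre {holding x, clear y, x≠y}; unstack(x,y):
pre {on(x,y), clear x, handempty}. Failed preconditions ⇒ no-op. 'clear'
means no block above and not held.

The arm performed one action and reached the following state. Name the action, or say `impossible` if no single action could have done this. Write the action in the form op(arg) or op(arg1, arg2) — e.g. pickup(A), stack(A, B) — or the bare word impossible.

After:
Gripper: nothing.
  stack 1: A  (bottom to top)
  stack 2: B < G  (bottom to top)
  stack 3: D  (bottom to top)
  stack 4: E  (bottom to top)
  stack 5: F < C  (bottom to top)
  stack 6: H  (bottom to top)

target: towers=[A; B/G; D; E; F/C; H] holding=-
        putdown(H) → towers=[A; B/G; D; E; F/C; H] holding=-  ← match
       stack(H, G) → towers=[A; B/G/H; D; E; F/C] holding=-
       stack(H, A) → towers=[A/H; B/G; D; E; F/C] holding=-
       stack(H, E) → towers=[A; B/G; D; E/H; F/C] holding=-
       stack(H, D) → towers=[A; B/G; D/H; E; F/C] holding=-
       stack(H, C) → towers=[A; B/G; D; E; F/C/H] holding=-

putdown(H)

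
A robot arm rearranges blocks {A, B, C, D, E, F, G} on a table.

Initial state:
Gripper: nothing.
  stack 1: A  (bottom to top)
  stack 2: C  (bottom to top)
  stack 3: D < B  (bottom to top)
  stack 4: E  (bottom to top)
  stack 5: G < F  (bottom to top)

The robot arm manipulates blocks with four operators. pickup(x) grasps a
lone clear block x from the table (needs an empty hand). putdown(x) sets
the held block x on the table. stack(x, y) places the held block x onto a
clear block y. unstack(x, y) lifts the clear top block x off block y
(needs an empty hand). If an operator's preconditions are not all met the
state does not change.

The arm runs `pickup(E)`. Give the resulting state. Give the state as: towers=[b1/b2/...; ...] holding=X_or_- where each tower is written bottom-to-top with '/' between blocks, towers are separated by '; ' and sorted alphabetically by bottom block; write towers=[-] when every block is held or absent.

towers=[A; C; D/B; G/F] holding=E

before: towers=[A; C; D/B; E; G/F] holding=-
pre[pickup(E)]: clear(E) ✓, ontable(E) ✓, handempty ✓
all met → apply pickup(E)
after:  towers=[A; C; D/B; G/F] holding=E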